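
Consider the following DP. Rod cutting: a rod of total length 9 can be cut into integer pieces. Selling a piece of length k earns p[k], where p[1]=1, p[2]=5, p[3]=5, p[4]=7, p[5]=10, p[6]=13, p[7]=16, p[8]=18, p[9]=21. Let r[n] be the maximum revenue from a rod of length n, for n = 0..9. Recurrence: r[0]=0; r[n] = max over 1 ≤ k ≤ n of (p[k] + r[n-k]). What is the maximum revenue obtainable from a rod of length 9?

   n    0    1    2    3    4    5    6    7    8    9
r[n]    0    1    5    6   10   11   15   16   20   21

21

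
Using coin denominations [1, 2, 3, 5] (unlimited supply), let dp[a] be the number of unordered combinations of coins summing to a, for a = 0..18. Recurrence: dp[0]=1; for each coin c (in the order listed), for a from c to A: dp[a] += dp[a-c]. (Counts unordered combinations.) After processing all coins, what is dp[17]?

62

after  coin     0     1     2     3     4     5     6     7     8     9    10    11    12    13    14    15    16    17    18
          1     1     1     1     1     1     1     1     1     1     1     1     1     1     1     1     1     1     1     1
          2     1     1     2     2     3     3     4     4     5     5     6     6     7     7     8     8     9     9    10
          3     1     1     2     3     4     5     7     8    10    12    14    16    19    21    24    27    30    33    37
          5     1     1     2     3     4     6     8    10    13    16    20    24    29    34    40    47    54    62    71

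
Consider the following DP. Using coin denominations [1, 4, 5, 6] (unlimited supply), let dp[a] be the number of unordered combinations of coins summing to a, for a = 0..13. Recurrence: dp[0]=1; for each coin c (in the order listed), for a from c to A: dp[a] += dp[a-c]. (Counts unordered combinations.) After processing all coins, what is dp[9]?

6

after  coin     0     1     2     3     4     5     6     7     8     9    10    11    12    13
          1     1     1     1     1     1     1     1     1     1     1     1     1     1     1
          4     1     1     1     1     2     2     2     2     3     3     3     3     4     4
          5     1     1     1     1     2     3     3     3     4     5     6     6     7     8
          6     1     1     1     1     2     3     4     4     5     6     8     9    11    12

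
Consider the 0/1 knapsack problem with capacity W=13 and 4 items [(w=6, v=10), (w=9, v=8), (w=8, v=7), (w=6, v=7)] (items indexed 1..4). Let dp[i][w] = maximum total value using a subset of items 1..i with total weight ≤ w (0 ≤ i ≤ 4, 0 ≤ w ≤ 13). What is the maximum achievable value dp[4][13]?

17

i\w   0   1   2   3   4   5   6   7   8   9  10  11  12  13
  0   0   0   0   0   0   0   0   0   0   0   0   0   0   0
  1   0   0   0   0   0   0  10  10  10  10  10  10  10  10
  2   0   0   0   0   0   0  10  10  10  10  10  10  10  10
  3   0   0   0   0   0   0  10  10  10  10  10  10  10  10
  4   0   0   0   0   0   0  10  10  10  10  10  10  17  17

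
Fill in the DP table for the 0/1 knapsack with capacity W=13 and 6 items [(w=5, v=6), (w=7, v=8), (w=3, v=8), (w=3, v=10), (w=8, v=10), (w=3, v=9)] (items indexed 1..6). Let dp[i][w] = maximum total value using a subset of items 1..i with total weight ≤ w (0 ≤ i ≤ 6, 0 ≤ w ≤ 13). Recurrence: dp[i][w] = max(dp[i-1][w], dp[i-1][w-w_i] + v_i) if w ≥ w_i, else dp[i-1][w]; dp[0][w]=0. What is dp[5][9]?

i\w   0   1   2   3   4   5   6   7   8   9  10  11  12  13
  0   0   0   0   0   0   0   0   0   0   0   0   0   0   0
  1   0   0   0   0   0   6   6   6   6   6   6   6   6   6
  2   0   0   0   0   0   6   6   8   8   8   8   8  14  14
  3   0   0   0   8   8   8   8   8  14  14  16  16  16  16
  4   0   0   0  10  10  10  18  18  18  18  18  24  24  26
  5   0   0   0  10  10  10  18  18  18  18  18  24  24  26
  6   0   0   0  10  10  10  19  19  19  27  27  27  27  27

18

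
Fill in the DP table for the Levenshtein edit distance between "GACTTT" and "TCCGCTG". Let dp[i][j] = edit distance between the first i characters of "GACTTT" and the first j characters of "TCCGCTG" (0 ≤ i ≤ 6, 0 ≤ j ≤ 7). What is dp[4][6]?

4

   ''  T  C  C  G  C  T  G
''  0  1  2  3  4  5  6  7
 G  1  1  2  3  3  4  5  6
 A  2  2  2  3  4  4  5  6
 C  3  3  2  2  3  4  5  6
 T  4  3  3  3  3  4  4  5
 T  5  4  4  4  4  4  4  5
 T  6  5  5  5  5  5  4  5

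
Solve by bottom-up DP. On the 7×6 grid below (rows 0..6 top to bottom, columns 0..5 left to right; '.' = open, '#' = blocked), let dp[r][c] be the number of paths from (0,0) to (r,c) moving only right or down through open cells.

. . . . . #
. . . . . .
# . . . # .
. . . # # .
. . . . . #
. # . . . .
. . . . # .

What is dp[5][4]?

r\c   0   1   2   3   4   5
  0   1   1   1   1   1   0
  1   1   2   3   4   5   5
  2   0   2   5   9   0   5
  3   0   2   7   0   0   5
  4   0   2   9   9   9   0
  5   0   0   9  18  27  27
  6   0   0   9  27   0  27

27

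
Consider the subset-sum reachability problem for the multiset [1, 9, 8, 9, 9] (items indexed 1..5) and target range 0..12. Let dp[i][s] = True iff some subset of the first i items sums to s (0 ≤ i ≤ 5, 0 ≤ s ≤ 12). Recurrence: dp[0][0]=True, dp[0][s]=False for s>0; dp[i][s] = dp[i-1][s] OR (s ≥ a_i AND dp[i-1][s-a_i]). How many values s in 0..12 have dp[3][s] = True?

i\s   0   1   2   3   4   5   6   7   8   9  10  11  12
  0   T   F   F   F   F   F   F   F   F   F   F   F   F
  1   T   T   F   F   F   F   F   F   F   F   F   F   F
  2   T   T   F   F   F   F   F   F   F   T   T   F   F
  3   T   T   F   F   F   F   F   F   T   T   T   F   F
  4   T   T   F   F   F   F   F   F   T   T   T   F   F
  5   T   T   F   F   F   F   F   F   T   T   T   F   F

5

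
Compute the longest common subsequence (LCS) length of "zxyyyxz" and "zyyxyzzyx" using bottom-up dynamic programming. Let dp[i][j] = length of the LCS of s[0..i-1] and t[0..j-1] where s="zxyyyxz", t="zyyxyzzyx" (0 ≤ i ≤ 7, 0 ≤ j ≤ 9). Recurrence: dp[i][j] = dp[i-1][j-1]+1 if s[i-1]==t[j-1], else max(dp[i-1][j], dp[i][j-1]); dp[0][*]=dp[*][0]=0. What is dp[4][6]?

   ''  z  y  y  x  y  z  z  y  x
''  0  0  0  0  0  0  0  0  0  0
 z  0  1  1  1  1  1  1  1  1  1
 x  0  1  1  1  2  2  2  2  2  2
 y  0  1  2  2  2  3  3  3  3  3
 y  0  1  2  3  3  3  3  3  4  4
 y  0  1  2  3  3  4  4  4  4  4
 x  0  1  2  3  4  4  4  4  4  5
 z  0  1  2  3  4  4  5  5  5  5

3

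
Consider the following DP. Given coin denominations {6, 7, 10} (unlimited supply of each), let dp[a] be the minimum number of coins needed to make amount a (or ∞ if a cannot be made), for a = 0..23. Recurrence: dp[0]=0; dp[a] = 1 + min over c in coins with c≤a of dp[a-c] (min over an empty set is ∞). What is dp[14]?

 a  0  1  2  3  4  5  6  7  8  9 10 11 12 13 14 15 16 17 18 19 20 21 22 23
dp  0  -  -  -  -  -  1  1  -  -  1  -  2  2  2  -  2  2  3  3  2  3  3  3
(- denotes ∞ / unreachable)

2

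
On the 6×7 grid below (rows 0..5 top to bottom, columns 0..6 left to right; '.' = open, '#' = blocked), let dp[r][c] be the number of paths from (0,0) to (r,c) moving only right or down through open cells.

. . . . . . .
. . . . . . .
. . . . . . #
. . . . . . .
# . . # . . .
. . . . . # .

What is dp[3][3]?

r\c   0   1   2   3   4   5   6
  0   1   1   1   1   1   1   1
  1   1   2   3   4   5   6   7
  2   1   3   6  10  15  21   0
  3   1   4  10  20  35  56  56
  4   0   4  14   0  35  91 147
  5   0   4  18  18  53   0 147

20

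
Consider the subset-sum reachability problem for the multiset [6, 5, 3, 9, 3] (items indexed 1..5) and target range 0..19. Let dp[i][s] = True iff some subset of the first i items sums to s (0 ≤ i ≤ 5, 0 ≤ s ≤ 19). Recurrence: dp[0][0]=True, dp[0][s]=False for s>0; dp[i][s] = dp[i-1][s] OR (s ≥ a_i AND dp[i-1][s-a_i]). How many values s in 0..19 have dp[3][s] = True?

8

i\s   0   1   2   3   4   5   6   7   8   9  10  11  12  13  14  15  16  17  18  19
  0   T   F   F   F   F   F   F   F   F   F   F   F   F   F   F   F   F   F   F   F
  1   T   F   F   F   F   F   T   F   F   F   F   F   F   F   F   F   F   F   F   F
  2   T   F   F   F   F   T   T   F   F   F   F   T   F   F   F   F   F   F   F   F
  3   T   F   F   T   F   T   T   F   T   T   F   T   F   F   T   F   F   F   F   F
  4   T   F   F   T   F   T   T   F   T   T   F   T   T   F   T   T   F   T   T   F
  5   T   F   F   T   F   T   T   F   T   T   F   T   T   F   T   T   F   T   T   F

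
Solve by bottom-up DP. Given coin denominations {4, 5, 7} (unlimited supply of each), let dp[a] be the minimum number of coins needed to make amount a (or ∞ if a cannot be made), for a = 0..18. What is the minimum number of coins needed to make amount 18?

 a  0  1  2  3  4  5  6  7  8  9 10 11 12 13 14 15 16 17 18
dp  0  -  -  -  1  1  -  1  2  2  2  2  2  3  2  3  3  3  3
(- denotes ∞ / unreachable)

3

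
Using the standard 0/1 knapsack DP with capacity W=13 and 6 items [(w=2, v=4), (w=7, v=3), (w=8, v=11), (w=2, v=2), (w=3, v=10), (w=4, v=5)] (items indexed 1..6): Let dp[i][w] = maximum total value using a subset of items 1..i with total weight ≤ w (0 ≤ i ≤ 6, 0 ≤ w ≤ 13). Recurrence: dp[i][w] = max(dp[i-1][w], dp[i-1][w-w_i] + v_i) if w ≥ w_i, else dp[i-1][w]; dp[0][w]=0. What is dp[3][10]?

15

i\w   0   1   2   3   4   5   6   7   8   9  10  11  12  13
  0   0   0   0   0   0   0   0   0   0   0   0   0   0   0
  1   0   0   4   4   4   4   4   4   4   4   4   4   4   4
  2   0   0   4   4   4   4   4   4   4   7   7   7   7   7
  3   0   0   4   4   4   4   4   4  11  11  15  15  15  15
  4   0   0   4   4   6   6   6   6  11  11  15  15  17  17
  5   0   0   4  10  10  14  14  16  16  16  16  21  21  25
  6   0   0   4  10  10  14  14  16  16  19  19  21  21  25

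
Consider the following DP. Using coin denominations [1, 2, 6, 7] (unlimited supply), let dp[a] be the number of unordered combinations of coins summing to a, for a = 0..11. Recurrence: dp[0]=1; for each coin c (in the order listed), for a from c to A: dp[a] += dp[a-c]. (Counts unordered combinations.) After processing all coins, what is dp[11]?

12

after  coin     0     1     2     3     4     5     6     7     8     9    10    11
          1     1     1     1     1     1     1     1     1     1     1     1     1
          2     1     1     2     2     3     3     4     4     5     5     6     6
          6     1     1     2     2     3     3     5     5     7     7     9     9
          7     1     1     2     2     3     3     5     6     8     9    11    12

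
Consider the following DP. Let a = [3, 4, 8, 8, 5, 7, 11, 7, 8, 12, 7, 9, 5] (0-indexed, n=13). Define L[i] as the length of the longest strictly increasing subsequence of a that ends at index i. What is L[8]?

5

   i    0    1    2    3    4    5    6    7    8    9   10   11   12
a[i]    3    4    8    8    5    7   11    7    8   12    7    9    5
L[i]    1    2    3    3    3    4    5    4    5    6    4    6    3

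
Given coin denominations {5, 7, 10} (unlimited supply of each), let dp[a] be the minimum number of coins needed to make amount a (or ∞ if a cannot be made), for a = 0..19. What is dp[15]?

2

 a  0  1  2  3  4  5  6  7  8  9 10 11 12 13 14 15 16 17 18 19
dp  0  -  -  -  -  1  -  1  -  -  1  -  2  -  2  2  -  2  -  3
(- denotes ∞ / unreachable)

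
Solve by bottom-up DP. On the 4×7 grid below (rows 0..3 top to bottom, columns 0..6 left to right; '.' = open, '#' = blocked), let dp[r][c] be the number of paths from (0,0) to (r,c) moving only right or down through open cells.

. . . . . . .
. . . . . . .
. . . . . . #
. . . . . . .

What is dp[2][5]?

21

r\c   0   1   2   3   4   5   6
  0   1   1   1   1   1   1   1
  1   1   2   3   4   5   6   7
  2   1   3   6  10  15  21   0
  3   1   4  10  20  35  56  56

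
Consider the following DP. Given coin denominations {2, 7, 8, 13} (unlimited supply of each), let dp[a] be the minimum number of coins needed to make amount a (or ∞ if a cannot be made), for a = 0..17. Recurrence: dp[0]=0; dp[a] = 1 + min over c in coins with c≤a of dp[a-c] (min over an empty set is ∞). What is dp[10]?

 a  0  1  2  3  4  5  6  7  8  9 10 11 12 13 14 15 16 17
dp  0  -  1  -  2  -  3  1  1  2  2  3  3  1  2  2  2  3
(- denotes ∞ / unreachable)

2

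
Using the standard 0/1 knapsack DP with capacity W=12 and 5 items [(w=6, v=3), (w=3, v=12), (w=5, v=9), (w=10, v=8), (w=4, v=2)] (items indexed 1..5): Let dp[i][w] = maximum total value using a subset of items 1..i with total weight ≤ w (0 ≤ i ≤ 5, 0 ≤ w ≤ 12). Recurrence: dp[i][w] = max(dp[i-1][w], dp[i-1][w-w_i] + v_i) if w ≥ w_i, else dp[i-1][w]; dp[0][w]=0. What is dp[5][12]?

i\w   0   1   2   3   4   5   6   7   8   9  10  11  12
  0   0   0   0   0   0   0   0   0   0   0   0   0   0
  1   0   0   0   0   0   0   3   3   3   3   3   3   3
  2   0   0   0  12  12  12  12  12  12  15  15  15  15
  3   0   0   0  12  12  12  12  12  21  21  21  21  21
  4   0   0   0  12  12  12  12  12  21  21  21  21  21
  5   0   0   0  12  12  12  12  14  21  21  21  21  23

23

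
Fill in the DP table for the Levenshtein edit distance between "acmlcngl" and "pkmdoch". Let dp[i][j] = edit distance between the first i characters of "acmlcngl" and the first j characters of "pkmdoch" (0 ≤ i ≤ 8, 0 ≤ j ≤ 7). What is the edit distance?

   ''  p  k  m  d  o  c  h
''  0  1  2  3  4  5  6  7
 a  1  1  2  3  4  5  6  7
 c  2  2  2  3  4  5  5  6
 m  3  3  3  2  3  4  5  6
 l  4  4  4  3  3  4  5  6
 c  5  5  5  4  4  4  4  5
 n  6  6  6  5  5  5  5  5
 g  7  7  7  6  6  6  6  6
 l  8  8  8  7  7  7  7  7

7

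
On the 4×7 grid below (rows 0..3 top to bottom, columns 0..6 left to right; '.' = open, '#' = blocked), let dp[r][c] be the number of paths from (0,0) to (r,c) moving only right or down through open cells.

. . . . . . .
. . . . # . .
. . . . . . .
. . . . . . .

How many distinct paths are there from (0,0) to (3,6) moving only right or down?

54

r\c   0   1   2   3   4   5   6
  0   1   1   1   1   1   1   1
  1   1   2   3   4   0   1   2
  2   1   3   6  10  10  11  13
  3   1   4  10  20  30  41  54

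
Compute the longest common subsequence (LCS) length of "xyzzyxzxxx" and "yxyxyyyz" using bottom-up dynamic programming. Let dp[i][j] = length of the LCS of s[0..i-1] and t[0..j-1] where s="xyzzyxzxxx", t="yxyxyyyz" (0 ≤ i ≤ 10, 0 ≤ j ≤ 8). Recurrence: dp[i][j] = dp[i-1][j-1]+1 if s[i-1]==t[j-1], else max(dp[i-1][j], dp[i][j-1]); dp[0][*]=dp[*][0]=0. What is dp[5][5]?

3

   ''  y  x  y  x  y  y  y  z
''  0  0  0  0  0  0  0  0  0
 x  0  0  1  1  1  1  1  1  1
 y  0  1  1  2  2  2  2  2  2
 z  0  1  1  2  2  2  2  2  3
 z  0  1  1  2  2  2  2  2  3
 y  0  1  1  2  2  3  3  3  3
 x  0  1  2  2  3  3  3  3  3
 z  0  1  2  2  3  3  3  3  4
 x  0  1  2  2  3  3  3  3  4
 x  0  1  2  2  3  3  3  3  4
 x  0  1  2  2  3  3  3  3  4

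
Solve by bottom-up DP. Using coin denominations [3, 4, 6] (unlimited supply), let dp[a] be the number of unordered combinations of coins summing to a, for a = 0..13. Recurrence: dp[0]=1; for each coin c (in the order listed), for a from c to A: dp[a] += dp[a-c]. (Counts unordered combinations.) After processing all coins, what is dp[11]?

1

after  coin     0     1     2     3     4     5     6     7     8     9    10    11    12    13
          3     1     0     0     1     0     0     1     0     0     1     0     0     1     0
          4     1     0     0     1     1     0     1     1     1     1     1     1     2     1
          6     1     0     0     1     1     0     2     1     1     2     2     1     4     2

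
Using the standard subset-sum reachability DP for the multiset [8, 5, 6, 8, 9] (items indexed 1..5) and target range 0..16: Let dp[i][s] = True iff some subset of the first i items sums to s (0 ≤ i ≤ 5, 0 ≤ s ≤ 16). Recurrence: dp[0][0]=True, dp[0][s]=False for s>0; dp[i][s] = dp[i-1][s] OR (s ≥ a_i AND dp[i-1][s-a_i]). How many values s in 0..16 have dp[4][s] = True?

8

i\s   0   1   2   3   4   5   6   7   8   9  10  11  12  13  14  15  16
  0   T   F   F   F   F   F   F   F   F   F   F   F   F   F   F   F   F
  1   T   F   F   F   F   F   F   F   T   F   F   F   F   F   F   F   F
  2   T   F   F   F   F   T   F   F   T   F   F   F   F   T   F   F   F
  3   T   F   F   F   F   T   T   F   T   F   F   T   F   T   T   F   F
  4   T   F   F   F   F   T   T   F   T   F   F   T   F   T   T   F   T
  5   T   F   F   F   F   T   T   F   T   T   F   T   F   T   T   T   T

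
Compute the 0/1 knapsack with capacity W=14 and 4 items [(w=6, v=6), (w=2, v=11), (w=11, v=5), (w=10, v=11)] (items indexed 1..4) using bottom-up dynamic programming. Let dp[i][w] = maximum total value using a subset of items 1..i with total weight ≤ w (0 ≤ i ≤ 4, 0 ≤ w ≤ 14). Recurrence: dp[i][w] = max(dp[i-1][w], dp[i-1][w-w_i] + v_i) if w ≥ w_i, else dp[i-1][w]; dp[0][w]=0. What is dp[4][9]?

17

i\w   0   1   2   3   4   5   6   7   8   9  10  11  12  13  14
  0   0   0   0   0   0   0   0   0   0   0   0   0   0   0   0
  1   0   0   0   0   0   0   6   6   6   6   6   6   6   6   6
  2   0   0  11  11  11  11  11  11  17  17  17  17  17  17  17
  3   0   0  11  11  11  11  11  11  17  17  17  17  17  17  17
  4   0   0  11  11  11  11  11  11  17  17  17  17  22  22  22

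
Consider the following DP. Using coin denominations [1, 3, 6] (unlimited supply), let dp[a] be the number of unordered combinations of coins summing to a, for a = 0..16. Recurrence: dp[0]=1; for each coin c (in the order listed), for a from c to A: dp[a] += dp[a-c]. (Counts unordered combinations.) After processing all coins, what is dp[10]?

after  coin     0     1     2     3     4     5     6     7     8     9    10    11    12    13    14    15    16
          1     1     1     1     1     1     1     1     1     1     1     1     1     1     1     1     1     1
          3     1     1     1     2     2     2     3     3     3     4     4     4     5     5     5     6     6
          6     1     1     1     2     2     2     4     4     4     6     6     6     9     9     9    12    12

6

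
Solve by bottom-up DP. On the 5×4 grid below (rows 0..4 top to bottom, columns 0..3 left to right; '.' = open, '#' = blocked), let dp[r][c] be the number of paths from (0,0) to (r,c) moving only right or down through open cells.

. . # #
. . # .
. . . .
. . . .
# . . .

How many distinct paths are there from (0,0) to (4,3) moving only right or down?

r\c   0   1   2   3
  0   1   1   0   0
  1   1   2   0   0
  2   1   3   3   3
  3   1   4   7  10
  4   0   4  11  21

21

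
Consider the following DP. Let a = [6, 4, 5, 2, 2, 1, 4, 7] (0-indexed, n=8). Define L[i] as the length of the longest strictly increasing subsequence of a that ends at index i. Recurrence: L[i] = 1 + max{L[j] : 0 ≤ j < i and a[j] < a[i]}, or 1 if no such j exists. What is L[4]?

1

   i    0    1    2    3    4    5    6    7
a[i]    6    4    5    2    2    1    4    7
L[i]    1    1    2    1    1    1    2    3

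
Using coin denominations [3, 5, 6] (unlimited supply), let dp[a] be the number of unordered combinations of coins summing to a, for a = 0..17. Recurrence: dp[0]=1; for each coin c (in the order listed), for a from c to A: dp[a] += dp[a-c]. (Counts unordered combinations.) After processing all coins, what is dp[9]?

2

after  coin     0     1     2     3     4     5     6     7     8     9    10    11    12    13    14    15    16    17
          3     1     0     0     1     0     0     1     0     0     1     0     0     1     0     0     1     0     0
          5     1     0     0     1     0     1     1     0     1     1     1     1     1     1     1     2     1     1
          6     1     0     0     1     0     1     2     0     1     2     1     2     3     1     2     4     2     3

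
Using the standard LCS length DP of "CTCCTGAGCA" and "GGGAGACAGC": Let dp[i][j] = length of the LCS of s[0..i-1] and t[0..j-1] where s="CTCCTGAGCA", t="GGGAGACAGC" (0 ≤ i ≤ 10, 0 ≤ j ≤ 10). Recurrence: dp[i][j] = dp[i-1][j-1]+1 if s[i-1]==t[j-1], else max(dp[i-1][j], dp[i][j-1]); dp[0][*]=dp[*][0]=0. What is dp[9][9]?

   ''  G  G  G  A  G  A  C  A  G  C
''  0  0  0  0  0  0  0  0  0  0  0
 C  0  0  0  0  0  0  0  1  1  1  1
 T  0  0  0  0  0  0  0  1  1  1  1
 C  0  0  0  0  0  0  0  1  1  1  2
 C  0  0  0  0  0  0  0  1  1  1  2
 T  0  0  0  0  0  0  0  1  1  1  2
 G  0  1  1  1  1  1  1  1  1  2  2
 A  0  1  1  1  2  2  2  2  2  2  2
 G  0  1  2  2  2  3  3  3  3  3  3
 C  0  1  2  2  2  3  3  4  4  4  4
 A  0  1  2  2  3  3  4  4  5  5  5

4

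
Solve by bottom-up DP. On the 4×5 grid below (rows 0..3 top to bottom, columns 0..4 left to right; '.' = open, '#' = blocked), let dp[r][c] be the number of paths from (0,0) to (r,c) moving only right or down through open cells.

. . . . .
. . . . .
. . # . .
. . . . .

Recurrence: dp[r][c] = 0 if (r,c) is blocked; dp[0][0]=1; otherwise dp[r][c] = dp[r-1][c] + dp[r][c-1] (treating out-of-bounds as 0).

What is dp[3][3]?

8

r\c   0   1   2   3   4
  0   1   1   1   1   1
  1   1   2   3   4   5
  2   1   3   0   4   9
  3   1   4   4   8  17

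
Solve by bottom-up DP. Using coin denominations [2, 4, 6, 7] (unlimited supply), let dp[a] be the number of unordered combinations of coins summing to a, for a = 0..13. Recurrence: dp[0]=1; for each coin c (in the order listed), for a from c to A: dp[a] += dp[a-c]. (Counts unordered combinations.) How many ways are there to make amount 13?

3

after  coin     0     1     2     3     4     5     6     7     8     9    10    11    12    13
          2     1     0     1     0     1     0     1     0     1     0     1     0     1     0
          4     1     0     1     0     2     0     2     0     3     0     3     0     4     0
          6     1     0     1     0     2     0     3     0     4     0     5     0     7     0
          7     1     0     1     0     2     0     3     1     4     1     5     2     7     3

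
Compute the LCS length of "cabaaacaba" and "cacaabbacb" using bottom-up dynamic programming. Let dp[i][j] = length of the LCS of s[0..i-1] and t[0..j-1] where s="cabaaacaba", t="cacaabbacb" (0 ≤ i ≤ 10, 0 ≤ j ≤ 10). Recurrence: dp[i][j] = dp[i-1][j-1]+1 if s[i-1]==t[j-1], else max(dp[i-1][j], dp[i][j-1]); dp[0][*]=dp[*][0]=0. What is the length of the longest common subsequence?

7

   ''  c  a  c  a  a  b  b  a  c  b
''  0  0  0  0  0  0  0  0  0  0  0
 c  0  1  1  1  1  1  1  1  1  1  1
 a  0  1  2  2  2  2  2  2  2  2  2
 b  0  1  2  2  2  2  3  3  3  3  3
 a  0  1  2  2  3  3  3  3  4  4  4
 a  0  1  2  2  3  4  4  4  4  4  4
 a  0  1  2  2  3  4  4  4  5  5  5
 c  0  1  2  3  3  4  4  4  5  6  6
 a  0  1  2  3  4  4  4  4  5  6  6
 b  0  1  2  3  4  4  5  5  5  6  7
 a  0  1  2  3  4  5  5  5  6  6  7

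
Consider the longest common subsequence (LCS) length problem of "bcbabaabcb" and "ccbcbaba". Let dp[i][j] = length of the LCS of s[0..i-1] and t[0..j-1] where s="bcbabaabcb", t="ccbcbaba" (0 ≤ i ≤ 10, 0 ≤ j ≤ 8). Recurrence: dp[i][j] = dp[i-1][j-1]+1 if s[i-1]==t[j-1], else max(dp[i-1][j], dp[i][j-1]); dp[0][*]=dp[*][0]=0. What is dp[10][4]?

3

   ''  c  c  b  c  b  a  b  a
''  0  0  0  0  0  0  0  0  0
 b  0  0  0  1  1  1  1  1  1
 c  0  1  1  1  2  2  2  2  2
 b  0  1  1  2  2  3  3  3  3
 a  0  1  1  2  2  3  4  4  4
 b  0  1  1  2  2  3  4  5  5
 a  0  1  1  2  2  3  4  5  6
 a  0  1  1  2  2  3  4  5  6
 b  0  1  1  2  2  3  4  5  6
 c  0  1  2  2  3  3  4  5  6
 b  0  1  2  3  3  4  4  5  6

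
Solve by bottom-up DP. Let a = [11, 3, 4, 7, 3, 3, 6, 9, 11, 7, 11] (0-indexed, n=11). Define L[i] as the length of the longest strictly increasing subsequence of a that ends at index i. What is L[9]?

4

   i    0    1    2    3    4    5    6    7    8    9   10
a[i]   11    3    4    7    3    3    6    9   11    7   11
L[i]    1    1    2    3    1    1    3    4    5    4    5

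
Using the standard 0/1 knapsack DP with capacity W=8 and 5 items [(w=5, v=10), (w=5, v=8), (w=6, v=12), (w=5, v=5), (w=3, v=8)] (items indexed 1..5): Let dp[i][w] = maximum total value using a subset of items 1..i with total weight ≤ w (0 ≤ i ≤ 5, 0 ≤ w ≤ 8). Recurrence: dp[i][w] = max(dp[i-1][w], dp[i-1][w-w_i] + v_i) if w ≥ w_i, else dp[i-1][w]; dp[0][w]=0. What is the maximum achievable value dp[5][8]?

i\w   0   1   2   3   4   5   6   7   8
  0   0   0   0   0   0   0   0   0   0
  1   0   0   0   0   0  10  10  10  10
  2   0   0   0   0   0  10  10  10  10
  3   0   0   0   0   0  10  12  12  12
  4   0   0   0   0   0  10  12  12  12
  5   0   0   0   8   8  10  12  12  18

18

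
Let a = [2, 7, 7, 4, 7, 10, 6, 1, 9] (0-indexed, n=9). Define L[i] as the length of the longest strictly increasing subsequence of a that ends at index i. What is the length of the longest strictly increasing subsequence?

   i    0    1    2    3    4    5    6    7    8
a[i]    2    7    7    4    7   10    6    1    9
L[i]    1    2    2    2    3    4    3    1    4

4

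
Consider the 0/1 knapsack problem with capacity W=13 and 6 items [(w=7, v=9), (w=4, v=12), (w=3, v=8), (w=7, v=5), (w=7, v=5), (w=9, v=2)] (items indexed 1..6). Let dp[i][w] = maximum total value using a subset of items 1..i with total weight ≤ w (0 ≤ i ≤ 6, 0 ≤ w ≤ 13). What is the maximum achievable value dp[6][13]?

i\w   0   1   2   3   4   5   6   7   8   9  10  11  12  13
  0   0   0   0   0   0   0   0   0   0   0   0   0   0   0
  1   0   0   0   0   0   0   0   9   9   9   9   9   9   9
  2   0   0   0   0  12  12  12  12  12  12  12  21  21  21
  3   0   0   0   8  12  12  12  20  20  20  20  21  21  21
  4   0   0   0   8  12  12  12  20  20  20  20  21  21  21
  5   0   0   0   8  12  12  12  20  20  20  20  21  21  21
  6   0   0   0   8  12  12  12  20  20  20  20  21  21  21

21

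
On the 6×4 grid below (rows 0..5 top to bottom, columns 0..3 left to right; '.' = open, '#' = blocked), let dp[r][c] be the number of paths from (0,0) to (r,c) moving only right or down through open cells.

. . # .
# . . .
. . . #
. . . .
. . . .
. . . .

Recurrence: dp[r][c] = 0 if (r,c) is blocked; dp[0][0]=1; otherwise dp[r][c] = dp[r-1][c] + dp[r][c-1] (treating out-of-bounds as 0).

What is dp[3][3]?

3

r\c   0   1   2   3
  0   1   1   0   0
  1   0   1   1   1
  2   0   1   2   0
  3   0   1   3   3
  4   0   1   4   7
  5   0   1   5  12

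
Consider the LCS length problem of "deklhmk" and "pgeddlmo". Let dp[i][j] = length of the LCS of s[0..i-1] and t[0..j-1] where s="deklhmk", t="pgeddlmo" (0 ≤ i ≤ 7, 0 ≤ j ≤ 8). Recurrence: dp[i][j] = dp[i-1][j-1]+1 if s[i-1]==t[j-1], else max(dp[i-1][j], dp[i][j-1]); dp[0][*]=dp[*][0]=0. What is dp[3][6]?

   ''  p  g  e  d  d  l  m  o
''  0  0  0  0  0  0  0  0  0
 d  0  0  0  0  1  1  1  1  1
 e  0  0  0  1  1  1  1  1  1
 k  0  0  0  1  1  1  1  1  1
 l  0  0  0  1  1  1  2  2  2
 h  0  0  0  1  1  1  2  2  2
 m  0  0  0  1  1  1  2  3  3
 k  0  0  0  1  1  1  2  3  3

1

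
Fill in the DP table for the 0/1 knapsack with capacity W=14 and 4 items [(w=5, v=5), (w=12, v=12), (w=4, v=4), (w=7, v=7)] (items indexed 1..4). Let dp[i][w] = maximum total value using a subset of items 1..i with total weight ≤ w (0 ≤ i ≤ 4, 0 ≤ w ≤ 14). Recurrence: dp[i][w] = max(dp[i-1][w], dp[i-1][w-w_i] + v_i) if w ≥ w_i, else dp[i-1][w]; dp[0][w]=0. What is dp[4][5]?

i\w   0   1   2   3   4   5   6   7   8   9  10  11  12  13  14
  0   0   0   0   0   0   0   0   0   0   0   0   0   0   0   0
  1   0   0   0   0   0   5   5   5   5   5   5   5   5   5   5
  2   0   0   0   0   0   5   5   5   5   5   5   5  12  12  12
  3   0   0   0   0   4   5   5   5   5   9   9   9  12  12  12
  4   0   0   0   0   4   5   5   7   7   9   9  11  12  12  12

5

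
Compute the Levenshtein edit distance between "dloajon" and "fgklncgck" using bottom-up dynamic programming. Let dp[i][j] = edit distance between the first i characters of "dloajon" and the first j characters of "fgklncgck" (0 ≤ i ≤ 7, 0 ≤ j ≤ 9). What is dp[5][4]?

5

   ''  f  g  k  l  n  c  g  c  k
''  0  1  2  3  4  5  6  7  8  9
 d  1  1  2  3  4  5  6  7  8  9
 l  2  2  2  3  3  4  5  6  7  8
 o  3  3  3  3  4  4  5  6  7  8
 a  4  4  4  4  4  5  5  6  7  8
 j  5  5  5  5  5  5  6  6  7  8
 o  6  6  6  6  6  6  6  7  7  8
 n  7  7  7  7  7  6  7  7  8  8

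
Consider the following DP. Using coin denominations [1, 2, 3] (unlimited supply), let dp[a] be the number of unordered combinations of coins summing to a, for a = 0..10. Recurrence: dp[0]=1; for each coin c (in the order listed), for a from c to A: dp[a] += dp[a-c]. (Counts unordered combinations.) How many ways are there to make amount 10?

14

after  coin     0     1     2     3     4     5     6     7     8     9    10
          1     1     1     1     1     1     1     1     1     1     1     1
          2     1     1     2     2     3     3     4     4     5     5     6
          3     1     1     2     3     4     5     7     8    10    12    14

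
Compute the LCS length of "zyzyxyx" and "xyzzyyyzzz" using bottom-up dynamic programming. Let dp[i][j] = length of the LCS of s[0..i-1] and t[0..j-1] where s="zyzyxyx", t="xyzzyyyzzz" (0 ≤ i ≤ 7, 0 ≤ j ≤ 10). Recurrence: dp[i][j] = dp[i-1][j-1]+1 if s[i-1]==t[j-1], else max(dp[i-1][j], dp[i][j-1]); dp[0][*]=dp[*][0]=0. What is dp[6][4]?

   ''  x  y  z  z  y  y  y  z  z  z
''  0  0  0  0  0  0  0  0  0  0  0
 z  0  0  0  1  1  1  1  1  1  1  1
 y  0  0  1  1  1  2  2  2  2  2  2
 z  0  0  1  2  2  2  2  2  3  3  3
 y  0  0  1  2  2  3  3  3  3  3  3
 x  0  1  1  2  2  3  3  3  3  3  3
 y  0  1  2  2  2  3  4  4  4  4  4
 x  0  1  2  2  2  3  4  4  4  4  4

2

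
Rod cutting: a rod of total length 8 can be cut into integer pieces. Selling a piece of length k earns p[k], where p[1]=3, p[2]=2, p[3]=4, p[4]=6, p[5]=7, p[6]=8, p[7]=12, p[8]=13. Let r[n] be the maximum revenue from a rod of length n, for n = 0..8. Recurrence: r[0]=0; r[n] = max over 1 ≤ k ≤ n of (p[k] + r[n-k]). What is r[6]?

18

   n    0    1    2    3    4    5    6    7    8
r[n]    0    3    6    9   12   15   18   21   24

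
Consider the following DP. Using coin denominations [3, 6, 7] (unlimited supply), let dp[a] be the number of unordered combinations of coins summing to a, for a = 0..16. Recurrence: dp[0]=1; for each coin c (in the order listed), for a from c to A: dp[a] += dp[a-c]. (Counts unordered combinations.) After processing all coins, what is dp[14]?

1

after  coin     0     1     2     3     4     5     6     7     8     9    10    11    12    13    14    15    16
          3     1     0     0     1     0     0     1     0     0     1     0     0     1     0     0     1     0
          6     1     0     0     1     0     0     2     0     0     2     0     0     3     0     0     3     0
          7     1     0     0     1     0     0     2     1     0     2     1     0     3     2     1     3     2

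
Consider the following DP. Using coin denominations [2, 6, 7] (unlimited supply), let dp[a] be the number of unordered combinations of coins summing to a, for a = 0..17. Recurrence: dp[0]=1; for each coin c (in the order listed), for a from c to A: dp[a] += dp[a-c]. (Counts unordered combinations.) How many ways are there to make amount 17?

after  coin     0     1     2     3     4     5     6     7     8     9    10    11    12    13    14    15    16    17
          2     1     0     1     0     1     0     1     0     1     0     1     0     1     0     1     0     1     0
          6     1     0     1     0     1     0     2     0     2     0     2     0     3     0     3     0     3     0
          7     1     0     1     0     1     0     2     1     2     1     2     1     3     2     4     2     4     2

2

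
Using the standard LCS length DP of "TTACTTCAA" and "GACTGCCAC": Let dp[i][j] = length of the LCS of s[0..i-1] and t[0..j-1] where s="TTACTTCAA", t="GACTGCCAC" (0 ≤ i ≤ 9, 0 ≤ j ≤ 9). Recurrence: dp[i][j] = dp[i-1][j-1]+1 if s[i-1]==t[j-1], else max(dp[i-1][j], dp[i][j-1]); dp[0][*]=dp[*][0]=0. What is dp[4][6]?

   ''  G  A  C  T  G  C  C  A  C
''  0  0  0  0  0  0  0  0  0  0
 T  0  0  0  0  1  1  1  1  1  1
 T  0  0  0  0  1  1  1  1  1  1
 A  0  0  1  1  1  1  1  1  2  2
 C  0  0  1  2  2  2  2  2  2  3
 T  0  0  1  2  3  3  3  3  3  3
 T  0  0  1  2  3  3  3  3  3  3
 C  0  0  1  2  3  3  4  4  4  4
 A  0  0  1  2  3  3  4  4  5  5
 A  0  0  1  2  3  3  4  4  5  5

2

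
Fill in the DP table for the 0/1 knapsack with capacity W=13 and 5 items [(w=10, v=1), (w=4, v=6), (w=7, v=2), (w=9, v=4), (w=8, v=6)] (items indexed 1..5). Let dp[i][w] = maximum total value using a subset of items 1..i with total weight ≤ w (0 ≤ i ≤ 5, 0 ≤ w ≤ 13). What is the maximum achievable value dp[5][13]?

12

i\w   0   1   2   3   4   5   6   7   8   9  10  11  12  13
  0   0   0   0   0   0   0   0   0   0   0   0   0   0   0
  1   0   0   0   0   0   0   0   0   0   0   1   1   1   1
  2   0   0   0   0   6   6   6   6   6   6   6   6   6   6
  3   0   0   0   0   6   6   6   6   6   6   6   8   8   8
  4   0   0   0   0   6   6   6   6   6   6   6   8   8  10
  5   0   0   0   0   6   6   6   6   6   6   6   8  12  12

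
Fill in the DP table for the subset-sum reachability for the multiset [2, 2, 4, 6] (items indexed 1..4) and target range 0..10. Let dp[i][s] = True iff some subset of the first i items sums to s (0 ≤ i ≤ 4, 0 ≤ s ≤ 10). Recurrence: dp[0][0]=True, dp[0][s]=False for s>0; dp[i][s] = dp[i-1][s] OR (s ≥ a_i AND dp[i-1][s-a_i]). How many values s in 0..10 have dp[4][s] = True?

6

i\s   0   1   2   3   4   5   6   7   8   9  10
  0   T   F   F   F   F   F   F   F   F   F   F
  1   T   F   T   F   F   F   F   F   F   F   F
  2   T   F   T   F   T   F   F   F   F   F   F
  3   T   F   T   F   T   F   T   F   T   F   F
  4   T   F   T   F   T   F   T   F   T   F   T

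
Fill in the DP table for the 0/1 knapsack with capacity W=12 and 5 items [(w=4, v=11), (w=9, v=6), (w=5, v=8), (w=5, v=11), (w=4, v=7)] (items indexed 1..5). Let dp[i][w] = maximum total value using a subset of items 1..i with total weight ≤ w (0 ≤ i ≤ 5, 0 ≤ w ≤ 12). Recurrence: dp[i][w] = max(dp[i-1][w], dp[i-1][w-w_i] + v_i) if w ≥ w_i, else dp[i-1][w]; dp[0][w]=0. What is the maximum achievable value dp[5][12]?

22

i\w   0   1   2   3   4   5   6   7   8   9  10  11  12
  0   0   0   0   0   0   0   0   0   0   0   0   0   0
  1   0   0   0   0  11  11  11  11  11  11  11  11  11
  2   0   0   0   0  11  11  11  11  11  11  11  11  11
  3   0   0   0   0  11  11  11  11  11  19  19  19  19
  4   0   0   0   0  11  11  11  11  11  22  22  22  22
  5   0   0   0   0  11  11  11  11  18  22  22  22  22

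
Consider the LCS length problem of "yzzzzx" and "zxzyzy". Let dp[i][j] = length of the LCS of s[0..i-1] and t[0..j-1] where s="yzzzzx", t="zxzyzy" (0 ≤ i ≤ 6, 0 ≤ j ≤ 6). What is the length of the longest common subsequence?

3

   ''  z  x  z  y  z  y
''  0  0  0  0  0  0  0
 y  0  0  0  0  1  1  1
 z  0  1  1  1  1  2  2
 z  0  1  1  2  2  2  2
 z  0  1  1  2  2  3  3
 z  0  1  1  2  2  3  3
 x  0  1  2  2  2  3  3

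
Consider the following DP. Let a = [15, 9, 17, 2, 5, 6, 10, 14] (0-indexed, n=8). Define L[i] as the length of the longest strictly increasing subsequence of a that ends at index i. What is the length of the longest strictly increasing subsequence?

5

   i    0    1    2    3    4    5    6    7
a[i]   15    9   17    2    5    6   10   14
L[i]    1    1    2    1    2    3    4    5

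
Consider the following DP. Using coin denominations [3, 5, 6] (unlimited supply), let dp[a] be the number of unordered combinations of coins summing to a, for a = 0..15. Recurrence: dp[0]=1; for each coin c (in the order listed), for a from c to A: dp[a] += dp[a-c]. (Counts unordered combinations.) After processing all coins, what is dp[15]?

after  coin     0     1     2     3     4     5     6     7     8     9    10    11    12    13    14    15
          3     1     0     0     1     0     0     1     0     0     1     0     0     1     0     0     1
          5     1     0     0     1     0     1     1     0     1     1     1     1     1     1     1     2
          6     1     0     0     1     0     1     2     0     1     2     1     2     3     1     2     4

4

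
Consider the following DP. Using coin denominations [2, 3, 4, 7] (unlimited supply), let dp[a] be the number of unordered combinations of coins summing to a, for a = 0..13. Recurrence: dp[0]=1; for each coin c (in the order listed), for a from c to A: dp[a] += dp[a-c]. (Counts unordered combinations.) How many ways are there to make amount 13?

8

after  coin     0     1     2     3     4     5     6     7     8     9    10    11    12    13
          2     1     0     1     0     1     0     1     0     1     0     1     0     1     0
          3     1     0     1     1     1     1     2     1     2     2     2     2     3     2
          4     1     0     1     1     2     1     3     2     4     3     5     4     7     5
          7     1     0     1     1     2     1     3     3     4     4     6     6     8     8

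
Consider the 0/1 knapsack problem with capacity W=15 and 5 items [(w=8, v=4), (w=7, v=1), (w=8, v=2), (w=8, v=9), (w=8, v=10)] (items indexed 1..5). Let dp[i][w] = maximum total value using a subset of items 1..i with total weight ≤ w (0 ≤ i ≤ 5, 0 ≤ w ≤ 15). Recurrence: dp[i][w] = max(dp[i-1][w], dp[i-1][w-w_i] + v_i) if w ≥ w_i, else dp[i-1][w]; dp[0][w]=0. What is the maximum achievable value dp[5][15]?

i\w   0   1   2   3   4   5   6   7   8   9  10  11  12  13  14  15
  0   0   0   0   0   0   0   0   0   0   0   0   0   0   0   0   0
  1   0   0   0   0   0   0   0   0   4   4   4   4   4   4   4   4
  2   0   0   0   0   0   0   0   1   4   4   4   4   4   4   4   5
  3   0   0   0   0   0   0   0   1   4   4   4   4   4   4   4   5
  4   0   0   0   0   0   0   0   1   9   9   9   9   9   9   9  10
  5   0   0   0   0   0   0   0   1  10  10  10  10  10  10  10  11

11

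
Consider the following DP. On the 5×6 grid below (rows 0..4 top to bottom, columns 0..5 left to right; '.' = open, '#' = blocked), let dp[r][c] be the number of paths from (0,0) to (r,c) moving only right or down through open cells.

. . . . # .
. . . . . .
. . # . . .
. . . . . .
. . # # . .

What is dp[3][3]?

r\c   0   1   2   3   4   5
  0   1   1   1   1   0   0
  1   1   2   3   4   4   4
  2   1   3   0   4   8  12
  3   1   4   4   8  16  28
  4   1   5   0   0  16  44

8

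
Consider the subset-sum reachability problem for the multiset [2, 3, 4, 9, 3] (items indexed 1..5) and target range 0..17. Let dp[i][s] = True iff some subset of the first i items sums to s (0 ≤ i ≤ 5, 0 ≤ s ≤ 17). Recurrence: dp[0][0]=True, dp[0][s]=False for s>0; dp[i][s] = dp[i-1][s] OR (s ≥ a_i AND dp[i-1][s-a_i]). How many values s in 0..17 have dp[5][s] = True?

17

i\s   0   1   2   3   4   5   6   7   8   9  10  11  12  13  14  15  16  17
  0   T   F   F   F   F   F   F   F   F   F   F   F   F   F   F   F   F   F
  1   T   F   T   F   F   F   F   F   F   F   F   F   F   F   F   F   F   F
  2   T   F   T   T   F   T   F   F   F   F   F   F   F   F   F   F   F   F
  3   T   F   T   T   T   T   T   T   F   T   F   F   F   F   F   F   F   F
  4   T   F   T   T   T   T   T   T   F   T   F   T   T   T   T   T   T   F
  5   T   F   T   T   T   T   T   T   T   T   T   T   T   T   T   T   T   T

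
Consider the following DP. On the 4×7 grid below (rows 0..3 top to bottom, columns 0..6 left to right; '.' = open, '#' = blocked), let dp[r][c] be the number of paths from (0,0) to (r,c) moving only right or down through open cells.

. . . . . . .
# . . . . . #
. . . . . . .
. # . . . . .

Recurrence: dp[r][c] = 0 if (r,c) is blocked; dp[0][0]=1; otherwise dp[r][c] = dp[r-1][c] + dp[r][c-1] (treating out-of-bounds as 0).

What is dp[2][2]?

3

r\c   0   1   2   3   4   5   6
  0   1   1   1   1   1   1   1
  1   0   1   2   3   4   5   0
  2   0   1   3   6  10  15  15
  3   0   0   3   9  19  34  49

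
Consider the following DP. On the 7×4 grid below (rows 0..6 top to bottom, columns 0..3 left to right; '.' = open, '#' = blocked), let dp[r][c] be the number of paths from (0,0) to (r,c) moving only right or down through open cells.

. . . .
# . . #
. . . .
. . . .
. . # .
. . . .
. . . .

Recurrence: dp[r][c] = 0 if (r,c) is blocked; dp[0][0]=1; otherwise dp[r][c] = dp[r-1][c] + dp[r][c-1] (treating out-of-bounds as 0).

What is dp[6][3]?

10

r\c   0   1   2   3
  0   1   1   1   1
  1   0   1   2   0
  2   0   1   3   3
  3   0   1   4   7
  4   0   1   0   7
  5   0   1   1   8
  6   0   1   2  10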